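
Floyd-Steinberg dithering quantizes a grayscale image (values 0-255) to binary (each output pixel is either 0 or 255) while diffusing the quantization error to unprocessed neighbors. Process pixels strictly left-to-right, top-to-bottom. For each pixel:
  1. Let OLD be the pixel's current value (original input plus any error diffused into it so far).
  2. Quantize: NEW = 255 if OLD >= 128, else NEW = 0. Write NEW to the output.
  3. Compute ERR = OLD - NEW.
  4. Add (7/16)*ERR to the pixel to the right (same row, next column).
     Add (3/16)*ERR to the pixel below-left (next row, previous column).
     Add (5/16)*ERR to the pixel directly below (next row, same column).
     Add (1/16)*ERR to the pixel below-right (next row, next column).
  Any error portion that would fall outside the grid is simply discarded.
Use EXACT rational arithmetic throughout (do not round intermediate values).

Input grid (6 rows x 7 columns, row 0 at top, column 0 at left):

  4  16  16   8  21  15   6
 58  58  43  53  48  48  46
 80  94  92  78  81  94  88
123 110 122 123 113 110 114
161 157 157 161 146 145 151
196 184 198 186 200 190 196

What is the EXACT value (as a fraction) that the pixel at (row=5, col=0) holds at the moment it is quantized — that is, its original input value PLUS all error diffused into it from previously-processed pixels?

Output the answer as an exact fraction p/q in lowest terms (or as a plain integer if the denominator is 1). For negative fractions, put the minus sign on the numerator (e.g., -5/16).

(0,0): OLD=4 → NEW=0, ERR=4
(0,1): OLD=71/4 → NEW=0, ERR=71/4
(0,2): OLD=1521/64 → NEW=0, ERR=1521/64
(0,3): OLD=18839/1024 → NEW=0, ERR=18839/1024
(0,4): OLD=475937/16384 → NEW=0, ERR=475937/16384
(0,5): OLD=7263719/262144 → NEW=0, ERR=7263719/262144
(0,6): OLD=76011857/4194304 → NEW=0, ERR=76011857/4194304
(1,0): OLD=4005/64 → NEW=0, ERR=4005/64
(1,1): OLD=48963/512 → NEW=0, ERR=48963/512
(1,2): OLD=1586367/16384 → NEW=0, ERR=1586367/16384
(1,3): OLD=7080627/65536 → NEW=0, ERR=7080627/65536
(1,4): OLD=464273049/4194304 → NEW=0, ERR=464273049/4194304
(1,5): OLD=3701054889/33554432 → NEW=0, ERR=3701054889/33554432
(1,6): OLD=54573676487/536870912 → NEW=0, ERR=54573676487/536870912
(2,0): OLD=962449/8192 → NEW=0, ERR=962449/8192
(2,1): OLD=51734283/262144 → NEW=255, ERR=-15112437/262144
(2,2): OLD=517034849/4194304 → NEW=0, ERR=517034849/4194304
(2,3): OLD=6459232537/33554432 → NEW=255, ERR=-2097147623/33554432
(2,4): OLD=31052939081/268435456 → NEW=0, ERR=31052939081/268435456
(2,5): OLD=1761427369635/8589934592 → NEW=255, ERR=-429005951325/8589934592
(2,6): OLD=14404950416805/137438953472 → NEW=0, ERR=14404950416805/137438953472
(3,0): OLD=624553921/4194304 → NEW=255, ERR=-444993599/4194304
(3,1): OLD=2550951661/33554432 → NEW=0, ERR=2550951661/33554432
(3,2): OLD=47905236023/268435456 → NEW=255, ERR=-20545805257/268435456
(3,3): OLD=106705870817/1073741824 → NEW=0, ERR=106705870817/1073741824
(3,4): OLD=24650713115585/137438953472 → NEW=255, ERR=-10396220019775/137438953472
(3,5): OLD=96956248963091/1099511627776 → NEW=0, ERR=96956248963091/1099511627776
(3,6): OLD=3205488206707661/17592186044416 → NEW=255, ERR=-1280519234618419/17592186044416
(4,0): OLD=76289327855/536870912 → NEW=255, ERR=-60612754705/536870912
(4,1): OLD=948172568675/8589934592 → NEW=0, ERR=948172568675/8589934592
(4,2): OLD=28141779359533/137438953472 → NEW=255, ERR=-6905153775827/137438953472
(4,3): OLD=166145156342527/1099511627776 → NEW=255, ERR=-114230308740353/1099511627776
(4,4): OLD=876566879558573/8796093022208 → NEW=0, ERR=876566879558573/8796093022208
(4,5): OLD=55670033987525965/281474976710656 → NEW=255, ERR=-16106085073691315/281474976710656
(4,6): OLD=489680209182183467/4503599627370496 → NEW=0, ERR=489680209182183467/4503599627370496
(5,0): OLD=24933532210137/137438953472 → NEW=255, ERR=-10113400925223/137438953472
Target (5,0): original=196, with diffused error = 24933532210137/137438953472

Answer: 24933532210137/137438953472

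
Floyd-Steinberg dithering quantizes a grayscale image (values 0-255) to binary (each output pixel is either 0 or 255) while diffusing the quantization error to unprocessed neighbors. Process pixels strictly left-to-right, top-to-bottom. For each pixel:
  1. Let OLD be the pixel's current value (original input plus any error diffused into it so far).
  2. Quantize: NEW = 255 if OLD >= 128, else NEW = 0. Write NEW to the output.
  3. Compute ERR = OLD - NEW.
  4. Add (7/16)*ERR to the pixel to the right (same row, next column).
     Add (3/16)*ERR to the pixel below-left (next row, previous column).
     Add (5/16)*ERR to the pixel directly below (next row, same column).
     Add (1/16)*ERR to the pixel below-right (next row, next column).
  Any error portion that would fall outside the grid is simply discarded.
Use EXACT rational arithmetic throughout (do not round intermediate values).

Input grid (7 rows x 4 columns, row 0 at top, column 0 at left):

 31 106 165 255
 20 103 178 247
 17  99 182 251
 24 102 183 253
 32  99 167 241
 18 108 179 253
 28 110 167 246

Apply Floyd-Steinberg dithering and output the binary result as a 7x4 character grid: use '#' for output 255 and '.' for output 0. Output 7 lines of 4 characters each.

Answer: ..##
.###
..##
..##
.#.#
..##
.###

Derivation:
(0,0): OLD=31 → NEW=0, ERR=31
(0,1): OLD=1913/16 → NEW=0, ERR=1913/16
(0,2): OLD=55631/256 → NEW=255, ERR=-9649/256
(0,3): OLD=976937/4096 → NEW=255, ERR=-67543/4096
(1,0): OLD=13339/256 → NEW=0, ERR=13339/256
(1,1): OLD=323645/2048 → NEW=255, ERR=-198595/2048
(1,2): OLD=8400257/65536 → NEW=255, ERR=-8311423/65536
(1,3): OLD=192944727/1048576 → NEW=255, ERR=-74442153/1048576
(2,0): OLD=494831/32768 → NEW=0, ERR=494831/32768
(2,1): OLD=57441973/1048576 → NEW=0, ERR=57441973/1048576
(2,2): OLD=308203273/2097152 → NEW=255, ERR=-226570487/2097152
(2,3): OLD=5825781957/33554432 → NEW=255, ERR=-2730598203/33554432
(3,0): OLD=654152063/16777216 → NEW=0, ERR=654152063/16777216
(3,1): OLD=31370500577/268435456 → NEW=0, ERR=31370500577/268435456
(3,2): OLD=809738195743/4294967296 → NEW=255, ERR=-285478464737/4294967296
(3,3): OLD=13176079153753/68719476736 → NEW=255, ERR=-4347387413927/68719476736
(4,0): OLD=283882620243/4294967296 → NEW=0, ERR=283882620243/4294967296
(4,1): OLD=5305537059321/34359738368 → NEW=255, ERR=-3456196224519/34359738368
(4,2): OLD=107382103422297/1099511627776 → NEW=0, ERR=107382103422297/1099511627776
(4,3): OLD=4570518080573503/17592186044416 → NEW=255, ERR=84510639247423/17592186044416
(5,0): OLD=10882320786147/549755813888 → NEW=0, ERR=10882320786147/549755813888
(5,1): OLD=1894137448929045/17592186044416 → NEW=0, ERR=1894137448929045/17592186044416
(5,2): OLD=2209922209321345/8796093022208 → NEW=255, ERR=-33081511341695/8796093022208
(5,3): OLD=72890694800006105/281474976710656 → NEW=255, ERR=1114575738788825/281474976710656
(6,0): OLD=15304883020469023/281474976710656 → NEW=0, ERR=15304883020469023/281474976710656
(6,1): OLD=756457059222065865/4503599627370496 → NEW=255, ERR=-391960845757410615/4503599627370496
(6,2): OLD=9743602437385050927/72057594037927936 → NEW=255, ERR=-8631084042286572753/72057594037927936
(6,3): OLD=224356755042016877385/1152921504606846976 → NEW=255, ERR=-69638228632729101495/1152921504606846976
Row 0: ..##
Row 1: .###
Row 2: ..##
Row 3: ..##
Row 4: .#.#
Row 5: ..##
Row 6: .###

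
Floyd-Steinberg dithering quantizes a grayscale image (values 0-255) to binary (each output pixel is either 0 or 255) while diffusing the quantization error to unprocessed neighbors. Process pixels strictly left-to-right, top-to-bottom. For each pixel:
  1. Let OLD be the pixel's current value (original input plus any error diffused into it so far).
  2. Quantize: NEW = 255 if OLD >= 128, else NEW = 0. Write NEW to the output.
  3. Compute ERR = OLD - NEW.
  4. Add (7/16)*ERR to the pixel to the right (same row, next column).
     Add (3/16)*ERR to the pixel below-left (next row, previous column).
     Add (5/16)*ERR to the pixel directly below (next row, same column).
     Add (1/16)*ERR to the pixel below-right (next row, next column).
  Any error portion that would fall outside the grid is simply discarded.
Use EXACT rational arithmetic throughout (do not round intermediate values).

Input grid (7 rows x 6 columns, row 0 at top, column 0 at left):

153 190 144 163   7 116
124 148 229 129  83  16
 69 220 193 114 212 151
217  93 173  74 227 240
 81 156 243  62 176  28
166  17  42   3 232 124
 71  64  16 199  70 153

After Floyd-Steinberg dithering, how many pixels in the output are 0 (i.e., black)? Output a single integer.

Answer: 22

Derivation:
(0,0): OLD=153 → NEW=255, ERR=-102
(0,1): OLD=1163/8 → NEW=255, ERR=-877/8
(0,2): OLD=12293/128 → NEW=0, ERR=12293/128
(0,3): OLD=419875/2048 → NEW=255, ERR=-102365/2048
(0,4): OLD=-487179/32768 → NEW=0, ERR=-487179/32768
(0,5): OLD=57407155/524288 → NEW=0, ERR=57407155/524288
(1,0): OLD=9161/128 → NEW=0, ERR=9161/128
(1,1): OLD=160447/1024 → NEW=255, ERR=-100673/1024
(1,2): OLD=6546283/32768 → NEW=255, ERR=-1809557/32768
(1,3): OLD=12115631/131072 → NEW=0, ERR=12115631/131072
(1,4): OLD=1142533837/8388608 → NEW=255, ERR=-996561203/8388608
(1,5): OLD=-360590197/134217728 → NEW=0, ERR=-360590197/134217728
(2,0): OLD=1194917/16384 → NEW=0, ERR=1194917/16384
(2,1): OLD=112881063/524288 → NEW=255, ERR=-20812377/524288
(2,2): OLD=1422393141/8388608 → NEW=255, ERR=-716701899/8388608
(2,3): OLD=5353989709/67108864 → NEW=0, ERR=5353989709/67108864
(2,4): OLD=461822128615/2147483648 → NEW=255, ERR=-85786201625/2147483648
(2,5): OLD=4303850198465/34359738368 → NEW=0, ERR=4303850198465/34359738368
(3,0): OLD=1949077525/8388608 → NEW=255, ERR=-190017515/8388608
(3,1): OLD=3974413873/67108864 → NEW=0, ERR=3974413873/67108864
(3,2): OLD=99154070787/536870912 → NEW=255, ERR=-37748011773/536870912
(3,3): OLD=1901480372009/34359738368 → NEW=0, ERR=1901480372009/34359738368
(3,4): OLD=73447414776521/274877906944 → NEW=255, ERR=3353548505801/274877906944
(3,5): OLD=1240179376336167/4398046511104 → NEW=255, ERR=118677516004647/4398046511104
(4,0): OLD=91295628763/1073741824 → NEW=0, ERR=91295628763/1073741824
(4,1): OLD=3386271791327/17179869184 → NEW=255, ERR=-994594850593/17179869184
(4,2): OLD=115326312118125/549755813888 → NEW=255, ERR=-24861420423315/549755813888
(4,3): OLD=504913581153665/8796093022208 → NEW=0, ERR=504913581153665/8796093022208
(4,4): OLD=30039604850803729/140737488355328 → NEW=255, ERR=-5848454679804911/140737488355328
(4,5): OLD=42816631420266199/2251799813685248 → NEW=0, ERR=42816631420266199/2251799813685248
(5,0): OLD=49949598301965/274877906944 → NEW=255, ERR=-20144267968755/274877906944
(5,1): OLD=-319462245623203/8796093022208 → NEW=0, ERR=-319462245623203/8796093022208
(5,2): OLD=1345666668826767/70368744177664 → NEW=0, ERR=1345666668826767/70368744177664
(5,3): OLD=42077931629140309/2251799813685248 → NEW=0, ERR=42077931629140309/2251799813685248
(5,4): OLD=1055382228306920837/4503599627370496 → NEW=255, ERR=-93035676672555643/4503599627370496
(5,5): OLD=8524907688444079401/72057594037927936 → NEW=0, ERR=8524907688444079401/72057594037927936
(6,0): OLD=5810892061357879/140737488355328 → NEW=0, ERR=5810892061357879/140737488355328
(6,1): OLD=156994587668462827/2251799813685248 → NEW=0, ERR=156994587668462827/2251799813685248
(6,2): OLD=483795248250706739/9007199254740992 → NEW=0, ERR=483795248250706739/9007199254740992
(6,3): OLD=32521079071007564199/144115188075855872 → NEW=255, ERR=-4228293888335683161/144115188075855872
(6,4): OLD=170767678913929347815/2305843009213693952 → NEW=0, ERR=170767678913929347815/2305843009213693952
(6,5): OLD=8156428402647332444145/36893488147419103232 → NEW=255, ERR=-1251411074944538880015/36893488147419103232
Output grid:
  Row 0: ##.#..  (3 black, running=3)
  Row 1: .##.#.  (3 black, running=6)
  Row 2: .##.#.  (3 black, running=9)
  Row 3: #.#.##  (2 black, running=11)
  Row 4: .##.#.  (3 black, running=14)
  Row 5: #...#.  (4 black, running=18)
  Row 6: ...#.#  (4 black, running=22)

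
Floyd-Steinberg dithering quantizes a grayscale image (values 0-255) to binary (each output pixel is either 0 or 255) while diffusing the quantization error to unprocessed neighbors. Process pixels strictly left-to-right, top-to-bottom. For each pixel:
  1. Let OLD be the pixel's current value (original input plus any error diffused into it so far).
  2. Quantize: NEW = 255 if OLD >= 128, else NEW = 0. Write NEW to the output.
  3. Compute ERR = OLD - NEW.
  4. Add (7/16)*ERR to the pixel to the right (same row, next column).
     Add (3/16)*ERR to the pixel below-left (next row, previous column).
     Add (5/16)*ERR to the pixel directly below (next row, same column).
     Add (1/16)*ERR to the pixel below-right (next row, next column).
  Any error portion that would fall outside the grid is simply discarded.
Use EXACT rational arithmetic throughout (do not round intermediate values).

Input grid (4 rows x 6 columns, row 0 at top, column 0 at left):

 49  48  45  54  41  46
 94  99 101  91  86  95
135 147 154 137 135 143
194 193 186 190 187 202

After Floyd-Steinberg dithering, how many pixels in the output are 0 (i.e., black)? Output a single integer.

Answer: 12

Derivation:
(0,0): OLD=49 → NEW=0, ERR=49
(0,1): OLD=1111/16 → NEW=0, ERR=1111/16
(0,2): OLD=19297/256 → NEW=0, ERR=19297/256
(0,3): OLD=356263/4096 → NEW=0, ERR=356263/4096
(0,4): OLD=5180817/65536 → NEW=0, ERR=5180817/65536
(0,5): OLD=84500215/1048576 → NEW=0, ERR=84500215/1048576
(1,0): OLD=31317/256 → NEW=0, ERR=31317/256
(1,1): OLD=392019/2048 → NEW=255, ERR=-130221/2048
(1,2): OLD=7693007/65536 → NEW=0, ERR=7693007/65536
(1,3): OLD=49563747/262144 → NEW=255, ERR=-17282973/262144
(1,4): OLD=1718086665/16777216 → NEW=0, ERR=1718086665/16777216
(1,5): OLD=45614281327/268435456 → NEW=255, ERR=-22836759953/268435456
(2,0): OLD=5285697/32768 → NEW=255, ERR=-3070143/32768
(2,1): OLD=121419483/1048576 → NEW=0, ERR=121419483/1048576
(2,2): OLD=3774999377/16777216 → NEW=255, ERR=-503190703/16777216
(2,3): OLD=17423220489/134217728 → NEW=255, ERR=-16802300151/134217728
(2,4): OLD=395827271835/4294967296 → NEW=0, ERR=395827271835/4294967296
(2,5): OLD=11210565466093/68719476736 → NEW=255, ERR=-6312901101587/68719476736
(3,0): OLD=3127815473/16777216 → NEW=255, ERR=-1150374607/16777216
(3,1): OLD=25193747037/134217728 → NEW=255, ERR=-9031773603/134217728
(3,2): OLD=140608354279/1073741824 → NEW=255, ERR=-133195810841/1073741824
(3,3): OLD=7697514847669/68719476736 → NEW=0, ERR=7697514847669/68719476736
(3,4): OLD=131807989546261/549755813888 → NEW=255, ERR=-8379742995179/549755813888
(3,5): OLD=1516302436251163/8796093022208 → NEW=255, ERR=-726701284411877/8796093022208
Output grid:
  Row 0: ......  (6 black, running=6)
  Row 1: .#.#.#  (3 black, running=9)
  Row 2: #.##.#  (2 black, running=11)
  Row 3: ###.##  (1 black, running=12)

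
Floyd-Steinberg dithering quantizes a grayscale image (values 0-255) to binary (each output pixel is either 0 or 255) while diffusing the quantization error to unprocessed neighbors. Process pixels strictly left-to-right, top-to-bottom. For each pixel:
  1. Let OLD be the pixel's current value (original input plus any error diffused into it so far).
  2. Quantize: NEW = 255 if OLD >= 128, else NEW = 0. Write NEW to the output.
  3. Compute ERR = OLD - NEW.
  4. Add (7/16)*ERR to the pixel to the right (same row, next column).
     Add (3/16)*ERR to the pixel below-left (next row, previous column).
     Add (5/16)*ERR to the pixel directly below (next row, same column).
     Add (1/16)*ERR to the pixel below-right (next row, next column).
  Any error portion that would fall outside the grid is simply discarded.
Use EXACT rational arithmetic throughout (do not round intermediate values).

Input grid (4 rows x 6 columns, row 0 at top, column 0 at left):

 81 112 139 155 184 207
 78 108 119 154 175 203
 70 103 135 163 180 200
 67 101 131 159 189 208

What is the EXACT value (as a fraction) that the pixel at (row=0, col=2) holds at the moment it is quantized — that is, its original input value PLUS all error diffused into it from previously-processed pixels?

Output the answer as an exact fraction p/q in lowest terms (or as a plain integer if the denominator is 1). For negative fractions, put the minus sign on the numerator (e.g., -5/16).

(0,0): OLD=81 → NEW=0, ERR=81
(0,1): OLD=2359/16 → NEW=255, ERR=-1721/16
(0,2): OLD=23537/256 → NEW=0, ERR=23537/256
Target (0,2): original=139, with diffused error = 23537/256

Answer: 23537/256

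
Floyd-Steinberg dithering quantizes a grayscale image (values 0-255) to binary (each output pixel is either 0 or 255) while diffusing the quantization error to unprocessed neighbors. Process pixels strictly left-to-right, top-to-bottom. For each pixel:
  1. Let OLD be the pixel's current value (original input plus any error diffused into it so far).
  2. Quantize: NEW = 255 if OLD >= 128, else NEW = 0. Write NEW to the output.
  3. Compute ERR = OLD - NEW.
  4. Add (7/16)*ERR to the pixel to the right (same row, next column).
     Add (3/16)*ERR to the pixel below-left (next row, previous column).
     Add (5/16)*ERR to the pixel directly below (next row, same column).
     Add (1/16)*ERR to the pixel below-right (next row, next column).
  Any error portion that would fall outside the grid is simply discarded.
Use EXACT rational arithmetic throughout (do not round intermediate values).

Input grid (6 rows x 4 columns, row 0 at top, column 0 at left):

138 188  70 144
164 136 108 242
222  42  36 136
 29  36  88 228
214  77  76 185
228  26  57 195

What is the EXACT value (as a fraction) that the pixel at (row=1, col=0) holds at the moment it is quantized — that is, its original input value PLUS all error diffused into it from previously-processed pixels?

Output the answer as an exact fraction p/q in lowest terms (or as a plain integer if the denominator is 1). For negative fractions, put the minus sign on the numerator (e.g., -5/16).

(0,0): OLD=138 → NEW=255, ERR=-117
(0,1): OLD=2189/16 → NEW=255, ERR=-1891/16
(0,2): OLD=4683/256 → NEW=0, ERR=4683/256
(0,3): OLD=622605/4096 → NEW=255, ERR=-421875/4096
(1,0): OLD=26951/256 → NEW=0, ERR=26951/256
Target (1,0): original=164, with diffused error = 26951/256

Answer: 26951/256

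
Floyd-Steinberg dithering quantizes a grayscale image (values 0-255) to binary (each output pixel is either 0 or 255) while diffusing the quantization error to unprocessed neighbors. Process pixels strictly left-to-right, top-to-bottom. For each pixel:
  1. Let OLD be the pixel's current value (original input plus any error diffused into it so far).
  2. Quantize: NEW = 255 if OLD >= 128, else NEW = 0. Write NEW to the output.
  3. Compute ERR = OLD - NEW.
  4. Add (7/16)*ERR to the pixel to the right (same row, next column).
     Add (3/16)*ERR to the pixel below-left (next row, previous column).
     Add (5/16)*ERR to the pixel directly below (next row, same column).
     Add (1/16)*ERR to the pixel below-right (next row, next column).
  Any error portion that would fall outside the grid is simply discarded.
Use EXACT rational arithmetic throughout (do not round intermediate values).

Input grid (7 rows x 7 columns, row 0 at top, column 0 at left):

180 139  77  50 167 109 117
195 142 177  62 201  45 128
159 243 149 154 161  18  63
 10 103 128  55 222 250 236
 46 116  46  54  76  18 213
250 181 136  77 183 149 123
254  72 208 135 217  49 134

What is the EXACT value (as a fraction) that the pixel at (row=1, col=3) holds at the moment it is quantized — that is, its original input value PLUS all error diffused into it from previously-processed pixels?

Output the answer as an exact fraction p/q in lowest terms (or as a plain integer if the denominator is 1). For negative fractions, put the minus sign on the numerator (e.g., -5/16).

(0,0): OLD=180 → NEW=255, ERR=-75
(0,1): OLD=1699/16 → NEW=0, ERR=1699/16
(0,2): OLD=31605/256 → NEW=0, ERR=31605/256
(0,3): OLD=426035/4096 → NEW=0, ERR=426035/4096
(0,4): OLD=13926757/65536 → NEW=255, ERR=-2784923/65536
(0,5): OLD=94800323/1048576 → NEW=0, ERR=94800323/1048576
(0,6): OLD=2626536533/16777216 → NEW=255, ERR=-1651653547/16777216
(1,0): OLD=49017/256 → NEW=255, ERR=-16263/256
(1,1): OLD=339663/2048 → NEW=255, ERR=-182577/2048
(1,2): OLD=13285243/65536 → NEW=255, ERR=-3426437/65536
(1,3): OLD=18711391/262144 → NEW=0, ERR=18711391/262144
Target (1,3): original=62, with diffused error = 18711391/262144

Answer: 18711391/262144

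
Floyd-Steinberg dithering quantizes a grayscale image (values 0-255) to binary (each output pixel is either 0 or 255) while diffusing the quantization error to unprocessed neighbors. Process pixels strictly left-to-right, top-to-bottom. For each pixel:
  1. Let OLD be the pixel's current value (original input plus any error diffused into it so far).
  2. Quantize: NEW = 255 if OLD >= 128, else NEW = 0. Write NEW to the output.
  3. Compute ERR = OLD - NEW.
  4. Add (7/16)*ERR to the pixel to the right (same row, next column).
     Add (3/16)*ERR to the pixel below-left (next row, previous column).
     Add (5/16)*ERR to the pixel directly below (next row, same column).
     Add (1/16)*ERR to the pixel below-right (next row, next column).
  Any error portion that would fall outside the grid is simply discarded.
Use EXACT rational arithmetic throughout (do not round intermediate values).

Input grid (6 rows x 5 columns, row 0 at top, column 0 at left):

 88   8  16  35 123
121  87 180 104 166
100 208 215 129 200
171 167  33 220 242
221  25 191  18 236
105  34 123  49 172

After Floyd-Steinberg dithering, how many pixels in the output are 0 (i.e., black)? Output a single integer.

(0,0): OLD=88 → NEW=0, ERR=88
(0,1): OLD=93/2 → NEW=0, ERR=93/2
(0,2): OLD=1163/32 → NEW=0, ERR=1163/32
(0,3): OLD=26061/512 → NEW=0, ERR=26061/512
(0,4): OLD=1190043/8192 → NEW=255, ERR=-898917/8192
(1,0): OLD=5031/32 → NEW=255, ERR=-3129/32
(1,1): OLD=18193/256 → NEW=0, ERR=18193/256
(1,2): OLD=1924293/8192 → NEW=255, ERR=-164667/8192
(1,3): OLD=3041169/32768 → NEW=0, ERR=3041169/32768
(1,4): OLD=92009555/524288 → NEW=255, ERR=-41683885/524288
(2,0): OLD=339019/4096 → NEW=0, ERR=339019/4096
(2,1): OLD=33625097/131072 → NEW=255, ERR=201737/131072
(2,2): OLD=484935323/2097152 → NEW=255, ERR=-49838437/2097152
(2,3): OLD=4410465377/33554432 → NEW=255, ERR=-4145914783/33554432
(2,4): OLD=68128092775/536870912 → NEW=0, ERR=68128092775/536870912
(3,0): OLD=413461243/2097152 → NEW=255, ERR=-121312517/2097152
(3,1): OLD=2397301951/16777216 → NEW=255, ERR=-1880888129/16777216
(3,2): OLD=-24988868347/536870912 → NEW=0, ERR=-24988868347/536870912
(3,3): OLD=196851998453/1073741824 → NEW=255, ERR=-76952166667/1073741824
(3,4): OLD=4167474830553/17179869184 → NEW=255, ERR=-213391811367/17179869184
(4,0): OLD=48829070709/268435456 → NEW=255, ERR=-19621970571/268435456
(4,1): OLD=-466923933227/8589934592 → NEW=0, ERR=-466923933227/8589934592
(4,2): OLD=18173396390747/137438953472 → NEW=255, ERR=-16873536744613/137438953472
(4,3): OLD=-139300279048875/2199023255552 → NEW=0, ERR=-139300279048875/2199023255552
(4,4): OLD=7034241063013331/35184372088832 → NEW=255, ERR=-1937773819638829/35184372088832
(5,0): OLD=9890803023519/137438953472 → NEW=0, ERR=9890803023519/137438953472
(5,1): OLD=22990719014525/1099511627776 → NEW=0, ERR=22990719014525/1099511627776
(5,2): OLD=2762231529507909/35184372088832 → NEW=0, ERR=2762231529507909/35184372088832
(5,3): OLD=6410799808688059/140737488355328 → NEW=0, ERR=6410799808688059/140737488355328
(5,4): OLD=384514472362774489/2251799813685248 → NEW=255, ERR=-189694480126963751/2251799813685248
Output grid:
  Row 0: ....#  (4 black, running=4)
  Row 1: #.#.#  (2 black, running=6)
  Row 2: .###.  (2 black, running=8)
  Row 3: ##.##  (1 black, running=9)
  Row 4: #.#.#  (2 black, running=11)
  Row 5: ....#  (4 black, running=15)

Answer: 15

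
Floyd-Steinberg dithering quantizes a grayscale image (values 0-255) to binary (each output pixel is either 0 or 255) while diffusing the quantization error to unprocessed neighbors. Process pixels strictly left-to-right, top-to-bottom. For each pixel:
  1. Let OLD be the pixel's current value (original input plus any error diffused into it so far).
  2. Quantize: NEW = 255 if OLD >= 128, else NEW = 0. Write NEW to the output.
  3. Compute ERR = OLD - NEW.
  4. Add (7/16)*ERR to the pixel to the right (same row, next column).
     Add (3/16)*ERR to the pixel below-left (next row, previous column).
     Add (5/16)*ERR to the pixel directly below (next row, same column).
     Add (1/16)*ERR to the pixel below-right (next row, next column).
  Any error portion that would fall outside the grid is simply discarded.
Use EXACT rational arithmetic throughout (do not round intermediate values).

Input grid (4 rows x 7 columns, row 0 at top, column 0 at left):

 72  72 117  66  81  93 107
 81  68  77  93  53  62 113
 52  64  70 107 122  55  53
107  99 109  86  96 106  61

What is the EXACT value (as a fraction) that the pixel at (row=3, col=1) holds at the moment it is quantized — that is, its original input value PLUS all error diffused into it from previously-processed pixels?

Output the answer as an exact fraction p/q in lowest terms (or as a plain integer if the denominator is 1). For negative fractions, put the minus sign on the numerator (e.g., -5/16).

Answer: 1626135125/16777216

Derivation:
(0,0): OLD=72 → NEW=0, ERR=72
(0,1): OLD=207/2 → NEW=0, ERR=207/2
(0,2): OLD=5193/32 → NEW=255, ERR=-2967/32
(0,3): OLD=13023/512 → NEW=0, ERR=13023/512
(0,4): OLD=754713/8192 → NEW=0, ERR=754713/8192
(0,5): OLD=17472687/131072 → NEW=255, ERR=-15950673/131072
(0,6): OLD=112740553/2097152 → NEW=0, ERR=112740553/2097152
(1,0): OLD=3933/32 → NEW=0, ERR=3933/32
(1,1): OLD=36155/256 → NEW=255, ERR=-29125/256
(1,2): OLD=77735/8192 → NEW=0, ERR=77735/8192
(1,3): OLD=3820067/32768 → NEW=0, ERR=3820067/32768
(1,4): OLD=233969841/2097152 → NEW=0, ERR=233969841/2097152
(1,5): OLD=1486769009/16777216 → NEW=0, ERR=1486769009/16777216
(1,6): OLD=43208525567/268435456 → NEW=255, ERR=-25242515713/268435456
(2,0): OLD=282937/4096 → NEW=0, ERR=282937/4096
(2,1): OLD=8929779/131072 → NEW=0, ERR=8929779/131072
(2,2): OLD=246456697/2097152 → NEW=0, ERR=246456697/2097152
(2,3): OLD=3629876113/16777216 → NEW=255, ERR=-648313967/16777216
(2,4): OLD=21992951417/134217728 → NEW=255, ERR=-12232569223/134217728
(2,5): OLD=138129345387/4294967296 → NEW=0, ERR=138129345387/4294967296
(2,6): OLD=2970249293981/68719476736 → NEW=0, ERR=2970249293981/68719476736
(3,0): OLD=296454521/2097152 → NEW=255, ERR=-238319239/2097152
(3,1): OLD=1626135125/16777216 → NEW=0, ERR=1626135125/16777216
Target (3,1): original=99, with diffused error = 1626135125/16777216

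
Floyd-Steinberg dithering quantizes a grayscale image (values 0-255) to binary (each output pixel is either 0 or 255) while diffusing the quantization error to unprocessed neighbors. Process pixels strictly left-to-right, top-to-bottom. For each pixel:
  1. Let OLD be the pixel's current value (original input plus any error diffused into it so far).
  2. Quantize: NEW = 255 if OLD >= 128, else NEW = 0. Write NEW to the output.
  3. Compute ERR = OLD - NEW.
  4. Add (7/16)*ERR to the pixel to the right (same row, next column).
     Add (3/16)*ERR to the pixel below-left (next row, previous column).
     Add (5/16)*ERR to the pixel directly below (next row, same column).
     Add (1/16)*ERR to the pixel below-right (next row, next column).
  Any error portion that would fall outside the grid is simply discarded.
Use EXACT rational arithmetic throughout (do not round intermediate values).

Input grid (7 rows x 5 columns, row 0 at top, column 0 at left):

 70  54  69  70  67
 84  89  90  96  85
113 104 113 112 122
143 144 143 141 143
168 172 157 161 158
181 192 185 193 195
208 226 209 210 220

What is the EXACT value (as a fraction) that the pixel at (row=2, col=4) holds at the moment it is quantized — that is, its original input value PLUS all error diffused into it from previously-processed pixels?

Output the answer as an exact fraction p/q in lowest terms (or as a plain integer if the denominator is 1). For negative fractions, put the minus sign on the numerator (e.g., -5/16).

(0,0): OLD=70 → NEW=0, ERR=70
(0,1): OLD=677/8 → NEW=0, ERR=677/8
(0,2): OLD=13571/128 → NEW=0, ERR=13571/128
(0,3): OLD=238357/2048 → NEW=0, ERR=238357/2048
(0,4): OLD=3863955/32768 → NEW=0, ERR=3863955/32768
(1,0): OLD=15583/128 → NEW=0, ERR=15583/128
(1,1): OLD=197593/1024 → NEW=255, ERR=-63527/1024
(1,2): OLD=4033805/32768 → NEW=0, ERR=4033805/32768
(1,3): OLD=28175721/131072 → NEW=255, ERR=-5247639/131072
(1,4): OLD=234058395/2097152 → NEW=0, ERR=234058395/2097152
(2,0): OLD=2284131/16384 → NEW=255, ERR=-1893789/16384
(2,1): OLD=33939249/524288 → NEW=0, ERR=33939249/524288
(2,2): OLD=1412694355/8388608 → NEW=255, ERR=-726400685/8388608
(2,3): OLD=12109691081/134217728 → NEW=0, ERR=12109691081/134217728
(2,4): OLD=416285946687/2147483648 → NEW=255, ERR=-131322383553/2147483648
Target (2,4): original=122, with diffused error = 416285946687/2147483648

Answer: 416285946687/2147483648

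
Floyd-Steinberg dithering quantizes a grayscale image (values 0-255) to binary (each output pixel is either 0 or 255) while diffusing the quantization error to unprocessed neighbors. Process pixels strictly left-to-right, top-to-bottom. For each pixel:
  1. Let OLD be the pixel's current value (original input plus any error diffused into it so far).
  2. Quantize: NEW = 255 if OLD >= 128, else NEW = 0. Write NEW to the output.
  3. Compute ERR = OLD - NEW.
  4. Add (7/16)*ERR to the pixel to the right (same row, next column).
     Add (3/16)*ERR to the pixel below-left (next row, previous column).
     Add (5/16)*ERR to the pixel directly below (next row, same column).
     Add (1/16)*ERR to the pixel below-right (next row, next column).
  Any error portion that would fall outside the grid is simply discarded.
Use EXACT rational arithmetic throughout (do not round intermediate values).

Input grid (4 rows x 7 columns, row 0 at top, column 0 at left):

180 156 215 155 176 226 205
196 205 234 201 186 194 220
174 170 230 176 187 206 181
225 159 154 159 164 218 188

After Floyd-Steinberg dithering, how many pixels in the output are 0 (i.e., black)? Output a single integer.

Answer: 6

Derivation:
(0,0): OLD=180 → NEW=255, ERR=-75
(0,1): OLD=1971/16 → NEW=0, ERR=1971/16
(0,2): OLD=68837/256 → NEW=255, ERR=3557/256
(0,3): OLD=659779/4096 → NEW=255, ERR=-384701/4096
(0,4): OLD=8841429/65536 → NEW=255, ERR=-7870251/65536
(0,5): OLD=181886419/1048576 → NEW=255, ERR=-85500461/1048576
(0,6): OLD=2840826053/16777216 → NEW=255, ERR=-1437364027/16777216
(1,0): OLD=50089/256 → NEW=255, ERR=-15191/256
(1,1): OLD=441247/2048 → NEW=255, ERR=-80993/2048
(1,2): OLD=13836555/65536 → NEW=255, ERR=-2875125/65536
(1,3): OLD=34290415/262144 → NEW=255, ERR=-32556305/262144
(1,4): OLD=1224380717/16777216 → NEW=0, ERR=1224380717/16777216
(1,5): OLD=23740115133/134217728 → NEW=255, ERR=-10485405507/134217728
(1,6): OLD=330609943923/2147483648 → NEW=255, ERR=-216998386317/2147483648
(2,0): OLD=4851013/32768 → NEW=255, ERR=-3504827/32768
(2,1): OLD=103717191/1048576 → NEW=0, ERR=103717191/1048576
(2,2): OLD=3922625941/16777216 → NEW=255, ERR=-355564139/16777216
(2,3): OLD=18637391917/134217728 → NEW=255, ERR=-15588128723/134217728
(2,4): OLD=146656362557/1073741824 → NEW=255, ERR=-127147802563/1073741824
(2,5): OLD=3964930000191/34359738368 → NEW=0, ERR=3964930000191/34359738368
(2,6): OLD=107216177599913/549755813888 → NEW=255, ERR=-32971554941527/549755813888
(3,0): OLD=3525252853/16777216 → NEW=255, ERR=-752937227/16777216
(3,1): OLD=21423444177/134217728 → NEW=255, ERR=-12802076463/134217728
(3,2): OLD=96693397635/1073741824 → NEW=0, ERR=96693397635/1073741824
(3,3): OLD=595182080549/4294967296 → NEW=255, ERR=-500034579931/4294967296
(3,4): OLD=49718597638901/549755813888 → NEW=0, ERR=49718597638901/549755813888
(3,5): OLD=1209379261296047/4398046511104 → NEW=255, ERR=87877400964527/4398046511104
(3,6): OLD=13033114554515889/70368744177664 → NEW=255, ERR=-4910915210788431/70368744177664
Output grid:
  Row 0: #.#####  (1 black, running=1)
  Row 1: ####.##  (1 black, running=2)
  Row 2: #.###.#  (2 black, running=4)
  Row 3: ##.#.##  (2 black, running=6)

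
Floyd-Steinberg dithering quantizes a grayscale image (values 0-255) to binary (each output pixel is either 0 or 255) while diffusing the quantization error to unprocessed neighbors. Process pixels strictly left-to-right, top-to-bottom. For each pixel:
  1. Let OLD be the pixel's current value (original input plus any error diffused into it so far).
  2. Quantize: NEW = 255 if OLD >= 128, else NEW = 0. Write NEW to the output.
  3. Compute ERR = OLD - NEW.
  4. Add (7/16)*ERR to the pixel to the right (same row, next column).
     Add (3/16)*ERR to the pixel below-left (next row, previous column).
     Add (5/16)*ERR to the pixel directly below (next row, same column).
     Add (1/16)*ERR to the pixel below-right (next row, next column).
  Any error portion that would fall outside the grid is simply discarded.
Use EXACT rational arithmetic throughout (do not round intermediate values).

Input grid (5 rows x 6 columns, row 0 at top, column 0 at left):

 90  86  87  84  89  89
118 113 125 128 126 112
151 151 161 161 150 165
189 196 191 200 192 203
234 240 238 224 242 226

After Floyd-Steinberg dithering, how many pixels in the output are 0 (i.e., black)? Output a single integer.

(0,0): OLD=90 → NEW=0, ERR=90
(0,1): OLD=1003/8 → NEW=0, ERR=1003/8
(0,2): OLD=18157/128 → NEW=255, ERR=-14483/128
(0,3): OLD=70651/2048 → NEW=0, ERR=70651/2048
(0,4): OLD=3410909/32768 → NEW=0, ERR=3410909/32768
(0,5): OLD=70537995/524288 → NEW=255, ERR=-63155445/524288
(1,0): OLD=21713/128 → NEW=255, ERR=-10927/128
(1,1): OLD=101623/1024 → NEW=0, ERR=101623/1024
(1,2): OLD=4828803/32768 → NEW=255, ERR=-3527037/32768
(1,3): OLD=13649191/131072 → NEW=0, ERR=13649191/131072
(1,4): OLD=1540634997/8388608 → NEW=255, ERR=-598460043/8388608
(1,5): OLD=6663922339/134217728 → NEW=0, ERR=6663922339/134217728
(2,0): OLD=2341773/16384 → NEW=255, ERR=-1836147/16384
(2,1): OLD=56342687/524288 → NEW=0, ERR=56342687/524288
(2,2): OLD=1678623005/8388608 → NEW=255, ERR=-460472035/8388608
(2,3): OLD=10027594741/67108864 → NEW=255, ERR=-7085165579/67108864
(2,4): OLD=209021964255/2147483648 → NEW=0, ERR=209021964255/2147483648
(2,5): OLD=7512418596617/34359738368 → NEW=255, ERR=-1249314687223/34359738368
(3,0): OLD=1460691453/8388608 → NEW=255, ERR=-678403587/8388608
(3,1): OLD=11871870585/67108864 → NEW=255, ERR=-5240889735/67108864
(3,2): OLD=67967973019/536870912 → NEW=0, ERR=67967973019/536870912
(3,3): OLD=8150609477297/34359738368 → NEW=255, ERR=-611123806543/34359738368
(3,4): OLD=55310728961489/274877906944 → NEW=255, ERR=-14783137309231/274877906944
(3,5): OLD=766103704525215/4398046511104 → NEW=255, ERR=-355398155806305/4398046511104
(4,0): OLD=208396774131/1073741824 → NEW=255, ERR=-65407390989/1073741824
(4,1): OLD=3567017867415/17179869184 → NEW=255, ERR=-813848774505/17179869184
(4,2): OLD=136681045264405/549755813888 → NEW=255, ERR=-3506687277035/549755813888
(4,3): OLD=1877788502027977/8796093022208 → NEW=255, ERR=-365215218635063/8796093022208
(4,4): OLD=26847827052754137/140737488355328 → NEW=255, ERR=-9040232477854503/140737488355328
(4,5): OLD=381192459316549455/2251799813685248 → NEW=255, ERR=-193016493173188785/2251799813685248
Output grid:
  Row 0: ..#..#  (4 black, running=4)
  Row 1: #.#.#.  (3 black, running=7)
  Row 2: #.##.#  (2 black, running=9)
  Row 3: ##.###  (1 black, running=10)
  Row 4: ######  (0 black, running=10)

Answer: 10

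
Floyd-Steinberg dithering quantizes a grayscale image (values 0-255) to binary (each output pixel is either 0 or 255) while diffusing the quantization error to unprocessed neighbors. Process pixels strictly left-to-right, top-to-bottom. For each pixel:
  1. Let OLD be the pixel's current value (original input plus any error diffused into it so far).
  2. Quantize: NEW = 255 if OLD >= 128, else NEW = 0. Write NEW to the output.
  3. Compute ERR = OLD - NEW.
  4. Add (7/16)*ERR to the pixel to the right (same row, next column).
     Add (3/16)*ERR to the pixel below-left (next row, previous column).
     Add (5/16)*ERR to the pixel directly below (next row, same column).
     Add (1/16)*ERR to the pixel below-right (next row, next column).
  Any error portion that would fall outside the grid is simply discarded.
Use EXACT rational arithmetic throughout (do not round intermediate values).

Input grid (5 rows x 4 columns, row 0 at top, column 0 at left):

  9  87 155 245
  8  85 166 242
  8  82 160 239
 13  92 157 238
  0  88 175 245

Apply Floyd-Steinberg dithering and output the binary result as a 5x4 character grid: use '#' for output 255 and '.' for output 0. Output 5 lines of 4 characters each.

Answer: ..##
..##
..##
.#.#
..##

Derivation:
(0,0): OLD=9 → NEW=0, ERR=9
(0,1): OLD=1455/16 → NEW=0, ERR=1455/16
(0,2): OLD=49865/256 → NEW=255, ERR=-15415/256
(0,3): OLD=895615/4096 → NEW=255, ERR=-148865/4096
(1,0): OLD=7133/256 → NEW=0, ERR=7133/256
(1,1): OLD=235275/2048 → NEW=0, ERR=235275/2048
(1,2): OLD=12865511/65536 → NEW=255, ERR=-3846169/65536
(1,3): OLD=210976769/1048576 → NEW=255, ERR=-56410111/1048576
(2,0): OLD=1253289/32768 → NEW=0, ERR=1253289/32768
(2,1): OLD=131460819/1048576 → NEW=0, ERR=131460819/1048576
(2,2): OLD=406014655/2097152 → NEW=255, ERR=-128759105/2097152
(2,3): OLD=6431016995/33554432 → NEW=255, ERR=-2125363165/33554432
(3,0): OLD=813012505/16777216 → NEW=0, ERR=813012505/16777216
(3,1): OLD=38455480455/268435456 → NEW=255, ERR=-29995560825/268435456
(3,2): OLD=364580366201/4294967296 → NEW=0, ERR=364580366201/4294967296
(3,3): OLD=17283366953935/68719476736 → NEW=255, ERR=-240099613745/68719476736
(4,0): OLD=-24945682075/4294967296 → NEW=0, ERR=-24945682075/4294967296
(4,1): OLD=2387460806063/34359738368 → NEW=0, ERR=2387460806063/34359738368
(4,2): OLD=246606253029327/1099511627776 → NEW=255, ERR=-33769212053553/1099511627776
(4,3): OLD=4147825701154905/17592186044416 → NEW=255, ERR=-338181740171175/17592186044416
Row 0: ..##
Row 1: ..##
Row 2: ..##
Row 3: .#.#
Row 4: ..##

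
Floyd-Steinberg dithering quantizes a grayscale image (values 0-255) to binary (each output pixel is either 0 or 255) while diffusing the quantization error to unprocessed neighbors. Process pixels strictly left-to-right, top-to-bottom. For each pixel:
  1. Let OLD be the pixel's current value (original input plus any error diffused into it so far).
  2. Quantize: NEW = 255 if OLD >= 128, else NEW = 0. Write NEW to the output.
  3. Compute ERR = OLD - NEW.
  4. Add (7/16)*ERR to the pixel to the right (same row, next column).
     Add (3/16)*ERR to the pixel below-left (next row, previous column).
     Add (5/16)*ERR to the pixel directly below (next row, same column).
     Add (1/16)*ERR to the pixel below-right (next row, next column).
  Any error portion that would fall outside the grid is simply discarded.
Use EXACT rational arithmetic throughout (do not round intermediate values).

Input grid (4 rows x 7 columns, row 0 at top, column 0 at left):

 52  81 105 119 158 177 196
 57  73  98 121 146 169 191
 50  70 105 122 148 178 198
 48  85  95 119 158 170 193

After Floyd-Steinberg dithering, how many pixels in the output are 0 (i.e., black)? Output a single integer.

(0,0): OLD=52 → NEW=0, ERR=52
(0,1): OLD=415/4 → NEW=0, ERR=415/4
(0,2): OLD=9625/64 → NEW=255, ERR=-6695/64
(0,3): OLD=74991/1024 → NEW=0, ERR=74991/1024
(0,4): OLD=3113609/16384 → NEW=255, ERR=-1064311/16384
(0,5): OLD=38949311/262144 → NEW=255, ERR=-27897409/262144
(0,6): OLD=626801721/4194304 → NEW=255, ERR=-442745799/4194304
(1,0): OLD=5933/64 → NEW=0, ERR=5933/64
(1,1): OLD=66363/512 → NEW=255, ERR=-64197/512
(1,2): OLD=502487/16384 → NEW=0, ERR=502487/16384
(1,3): OLD=9082315/65536 → NEW=255, ERR=-7629365/65536
(1,4): OLD=249106753/4194304 → NEW=0, ERR=249106753/4194304
(1,5): OLD=4626325777/33554432 → NEW=255, ERR=-3930054383/33554432
(1,6): OLD=53751263199/536870912 → NEW=0, ERR=53751263199/536870912
(2,0): OLD=454329/8192 → NEW=0, ERR=454329/8192
(2,1): OLD=17465475/262144 → NEW=0, ERR=17465475/262144
(2,2): OLD=478437961/4194304 → NEW=0, ERR=478437961/4194304
(2,3): OLD=4985453633/33554432 → NEW=255, ERR=-3570926527/33554432
(2,4): OLD=24364140689/268435456 → NEW=0, ERR=24364140689/268435456
(2,5): OLD=1748841430363/8589934592 → NEW=255, ERR=-441591890597/8589934592
(2,6): OLD=27415776687149/137438953472 → NEW=255, ERR=-7631156448211/137438953472
(3,0): OLD=326415657/4194304 → NEW=0, ERR=326415657/4194304
(3,1): OLD=5527165685/33554432 → NEW=255, ERR=-3029214475/33554432
(3,2): OLD=20229277487/268435456 → NEW=0, ERR=20229277487/268435456
(3,3): OLD=153395360281/1073741824 → NEW=255, ERR=-120408804839/1073741824
(3,4): OLD=16631791225129/137438953472 → NEW=0, ERR=16631791225129/137438953472
(3,5): OLD=222255055730059/1099511627776 → NEW=255, ERR=-58120409352821/1099511627776
(3,6): OLD=2626679021177685/17592186044416 → NEW=255, ERR=-1859328420148395/17592186044416
Output grid:
  Row 0: ..#.###  (3 black, running=3)
  Row 1: .#.#.#.  (4 black, running=7)
  Row 2: ...#.##  (4 black, running=11)
  Row 3: .#.#.##  (3 black, running=14)

Answer: 14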